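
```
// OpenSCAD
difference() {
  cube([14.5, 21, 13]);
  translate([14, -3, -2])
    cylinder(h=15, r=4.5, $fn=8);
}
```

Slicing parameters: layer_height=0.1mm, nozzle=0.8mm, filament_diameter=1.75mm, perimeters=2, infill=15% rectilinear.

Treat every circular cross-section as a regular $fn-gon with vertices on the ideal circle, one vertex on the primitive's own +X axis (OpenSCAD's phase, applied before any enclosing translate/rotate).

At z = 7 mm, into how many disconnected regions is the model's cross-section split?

1

At z = 7 mm: the cube is present — its section is the full 14.5×21 rectangle; the cylinder at (14, -3): section is a regular 8-gon, circumradius r=4.5; After the difference (first − rest): starting from the 14.5×21 cube, the r=4.5 cylinder at (14, -3) partially overlaps it — only the 3.38 mm² overlap (of its 57.28 mm²) is removed, clipping the outline — 1 connected region. The result has 1 disconnected region.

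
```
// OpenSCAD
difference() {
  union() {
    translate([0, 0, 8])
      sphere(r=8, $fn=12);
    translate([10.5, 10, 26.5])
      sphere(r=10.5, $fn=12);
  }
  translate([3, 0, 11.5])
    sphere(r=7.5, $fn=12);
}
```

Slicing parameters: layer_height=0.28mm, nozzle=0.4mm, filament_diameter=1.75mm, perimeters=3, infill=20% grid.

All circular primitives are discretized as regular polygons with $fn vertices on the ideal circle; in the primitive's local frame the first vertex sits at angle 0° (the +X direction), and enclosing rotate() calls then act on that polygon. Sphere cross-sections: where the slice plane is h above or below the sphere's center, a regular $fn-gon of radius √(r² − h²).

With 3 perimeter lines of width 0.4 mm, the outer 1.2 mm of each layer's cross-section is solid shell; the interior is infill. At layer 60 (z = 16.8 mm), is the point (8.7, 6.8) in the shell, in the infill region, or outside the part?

shell

At z = 16.8 mm: the sphere is not intersected at this z (|z−center|=8.800 > r=8); the sphere at (10.5, 10): section is a regular 12-gon, circumradius = √(r²−h²) = √(10.5²−9.7²) = 4.020; Combining (union): only the r=10.5 sphere at (10.5, 10) is present, so the union is just that shape — 1 connected region; the sphere at (3, 0): section is a regular 12-gon, circumradius = √(r²−h²) = √(7.5²−5.3²) = 5.307; Subtracting the remaining from the first: starting from the result so far, the r=7.5 sphere at (3, 0) misses the remaining region (no effect) — 1 connected region. Overall, the cross-section is a single solid region. The nearest boundary edge runs (10.50, 5.98)→(8.49, 6.52); distance from the point to it = 0.33 mm. The point is inside the cross-section, 0.33 mm from the nearest boundary — within the 1.2 mm shell band (3 × 0.4).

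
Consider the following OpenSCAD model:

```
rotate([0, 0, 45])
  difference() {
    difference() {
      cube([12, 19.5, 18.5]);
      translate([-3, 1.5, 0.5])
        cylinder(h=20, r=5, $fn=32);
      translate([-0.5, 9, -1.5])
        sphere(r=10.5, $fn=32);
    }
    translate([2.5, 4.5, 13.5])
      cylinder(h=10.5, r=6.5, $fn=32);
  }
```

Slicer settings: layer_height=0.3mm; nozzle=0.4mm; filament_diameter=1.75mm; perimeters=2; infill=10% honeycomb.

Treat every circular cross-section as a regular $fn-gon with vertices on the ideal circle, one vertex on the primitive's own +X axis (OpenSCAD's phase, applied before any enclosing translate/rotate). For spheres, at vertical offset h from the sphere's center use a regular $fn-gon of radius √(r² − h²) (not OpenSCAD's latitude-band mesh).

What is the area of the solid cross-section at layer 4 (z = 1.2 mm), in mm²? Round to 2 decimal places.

At z = 1.2 mm: the cube (footprint 12×19.5) is included at this height (area 234.00 mm²); the r=5 cylinder at (-3, 1.5) contributes a regular 32-gon of circumradius 5 (area = (32/2)·5.000²·sin(360°/32) = 78.04 mm²); the r=10.5 sphere at (-0.5, 9) slices to a regular 32-gon of circumradius 10.147 (√(r²−h²) with h=2.7 from center) (area = (32/2)·10.147²·sin(360°/32) = 321.38 mm²); Taking the first minus the rest: starting from the 12×19.5 cube (234.00 mm²), the r=5 cylinder at (-3, 1.5) partially overlaps it — only the 8.38 mm² overlap (of its 78.04 mm²) is removed, clipping the outline; the r=10.5 sphere at (-0.5, 9) partially overlaps it — only the 139.28 mm² overlap (of its 321.38 mm²) is removed, clipping the outline — area = 86.34 mm²; the cylinder at (2.5, 4.5) does not reach this height (z outside [13.5, 24]); After the difference (first − rest): none of the subtracted shapes is present at this height, so that combined region is unchanged — area = 86.34 mm²; (rotated 45° about Z; rotation is an isometry so areas/perimeters/island counts are preserved). Overall, the cross-section is a single solid region. Net area = 86.34 mm².

86.34 mm²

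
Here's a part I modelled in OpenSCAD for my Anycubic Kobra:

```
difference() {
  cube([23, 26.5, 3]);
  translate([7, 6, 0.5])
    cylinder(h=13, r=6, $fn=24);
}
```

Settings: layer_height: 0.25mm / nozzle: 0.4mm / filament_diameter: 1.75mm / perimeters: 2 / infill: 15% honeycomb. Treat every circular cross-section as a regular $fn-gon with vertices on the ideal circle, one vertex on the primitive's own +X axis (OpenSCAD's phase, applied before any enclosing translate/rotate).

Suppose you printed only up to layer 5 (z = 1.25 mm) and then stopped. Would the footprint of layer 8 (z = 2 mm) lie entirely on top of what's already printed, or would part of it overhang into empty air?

entirely on top

Compare the two slices. At z = 1.25: the 23×26.5 cube contributes its full rectangle (area 609.50 mm²); the cylinder at (7, 6): section is a regular 24-gon, circumradius r=6 (area = (24/2)·6.000²·sin(360°/24) = 111.81 mm²); After the difference (first − rest): starting from the 23×26.5 cube (609.50 mm²), the r=6 cylinder at (7, 6) lies inside it touching the edge (removes its full 111.81 mm²) — area = 497.69 mm². At z = 2: the 23×26.5 cube contributes its full rectangle (area 609.50 mm²); the r=6 cylinder at (7, 6) gives a regular 24-gon of circumradius 6 (constant along its height) (area = (24/2)·6.000²·sin(360°/24) = 111.81 mm²); Taking the first minus the rest: starting from the 23×26.5 cube (609.50 mm²), the r=6 cylinder at (7, 6) lies inside it touching the edge (removes its full 111.81 mm²) — area = 497.69 mm². Checking containment: the cross-section at z = 2 is a subset of the cross-section at z = 1.25.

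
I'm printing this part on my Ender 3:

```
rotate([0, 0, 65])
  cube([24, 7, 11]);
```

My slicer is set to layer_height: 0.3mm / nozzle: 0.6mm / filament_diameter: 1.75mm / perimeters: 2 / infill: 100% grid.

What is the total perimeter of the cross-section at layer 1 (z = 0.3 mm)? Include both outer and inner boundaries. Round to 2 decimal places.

62.00 mm

At z = 0.3 mm: the cube (footprint 24×7) is included at this height (perimeter 62.00 mm); (rotated 65° about Z; rotation is an isometry so areas/perimeters/island counts are preserved). Overall, the cross-section is a single solid region. Total boundary length (outer) = 62.00 mm.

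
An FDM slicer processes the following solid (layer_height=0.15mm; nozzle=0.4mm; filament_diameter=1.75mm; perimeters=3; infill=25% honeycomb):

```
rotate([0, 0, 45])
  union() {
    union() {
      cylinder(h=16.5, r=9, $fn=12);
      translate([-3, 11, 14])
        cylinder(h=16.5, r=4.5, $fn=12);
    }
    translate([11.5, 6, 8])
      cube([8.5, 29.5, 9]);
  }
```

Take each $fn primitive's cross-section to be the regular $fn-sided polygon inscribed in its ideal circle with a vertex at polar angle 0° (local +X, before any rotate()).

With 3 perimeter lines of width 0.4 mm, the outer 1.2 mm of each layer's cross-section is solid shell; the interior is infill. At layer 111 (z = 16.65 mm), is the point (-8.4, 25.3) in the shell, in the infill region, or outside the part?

At z = 16.65 mm: the cylinder is not intersected at this z (z outside [0, 16.5]); the cylinder at (-3, 11): section is a regular 12-gon, circumradius r=4.5; Combining (union): only the r=4.5 cylinder at (-3, 11) is present, so the union is just that shape — 1 connected region; the cube at (11.5, 6) is present — its section is the full 8.5×29.5 rectangle; Merging all regions: the 2 present regions are separate (no shared area or edge), so areas and boundary lengths simply add and each stays a separate island — 2 connected regions; (rotated 45° about Z; rotation is an isometry so areas/perimeters/island counts are preserved). Overall, the cross-section has 2 separate islands. Undo the 45° rotation: the query point maps to (11.950, 23.829) in the un-rotated model frame. The nearest boundary edge runs (11.50, 6.00)→(11.50, 35.50); distance from the point to it = 0.45 mm. (Shell/infill is judged within the island containing the point — the largest one.) The point is inside the cross-section, 0.45 mm from the nearest boundary — within the 1.2 mm shell band (3 × 0.4).

shell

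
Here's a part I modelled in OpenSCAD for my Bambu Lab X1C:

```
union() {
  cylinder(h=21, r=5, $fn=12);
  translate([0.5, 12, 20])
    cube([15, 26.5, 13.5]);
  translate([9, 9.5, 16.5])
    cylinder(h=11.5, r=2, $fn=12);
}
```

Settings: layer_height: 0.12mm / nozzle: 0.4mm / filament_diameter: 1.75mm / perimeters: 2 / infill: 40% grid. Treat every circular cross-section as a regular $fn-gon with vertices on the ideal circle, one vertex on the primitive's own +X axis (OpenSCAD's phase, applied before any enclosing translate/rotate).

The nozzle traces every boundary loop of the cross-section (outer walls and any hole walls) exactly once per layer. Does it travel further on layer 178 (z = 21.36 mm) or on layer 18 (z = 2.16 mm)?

Layer 178 (z = 21.36): the cylinder is absent (z outside [0, 21]); the cube at (0.5, 12) (footprint 15×26.5) is included at this height (perimeter 83.00 mm); the r=2 cylinder at (9, 9.5) gives a regular 12-gon of circumradius 2 (constant along its height) (perimeter = 2·12·2.000·sin(180°/12) = 12.42 mm); Merging all regions: the 2 present regions are separate (no shared area or edge), so areas and boundary lengths simply add and each stays a separate island — boundary = 95.42 mm. So its perimeter = 95.42 mm. Layer 18 (z = 2.16): the r=5 cylinder contributes a regular 12-gon of circumradius 5 (perimeter = 2·12·5.000·sin(180°/12) = 31.06 mm); the cube at (0.5, 12) does not reach this height (z outside [20, 33.5]); the cylinder at (9, 9.5) does not reach this height (z outside [16.5, 28]); Taking the union: only the r=5 cylinder is present, so the union is just that shape — boundary = 31.06 mm. So its perimeter = 31.06 mm. Layer 178 is larger (95.42 vs 31.06 mm).

layer 178 (z = 21.36 mm)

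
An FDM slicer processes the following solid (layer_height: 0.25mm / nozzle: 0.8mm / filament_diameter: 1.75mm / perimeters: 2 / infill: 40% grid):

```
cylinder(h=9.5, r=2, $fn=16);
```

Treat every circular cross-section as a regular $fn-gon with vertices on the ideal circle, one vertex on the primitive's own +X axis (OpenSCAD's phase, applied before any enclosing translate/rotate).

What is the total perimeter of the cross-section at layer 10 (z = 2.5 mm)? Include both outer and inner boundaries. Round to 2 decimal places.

12.49 mm

At z = 2.5 mm: the cylinder: section is a regular 16-gon, circumradius r=2 (perimeter = 2·16·2.000·sin(180°/16) = 12.49 mm). Overall, the cross-section is a single solid region. Total boundary length (outer) = 12.49 mm.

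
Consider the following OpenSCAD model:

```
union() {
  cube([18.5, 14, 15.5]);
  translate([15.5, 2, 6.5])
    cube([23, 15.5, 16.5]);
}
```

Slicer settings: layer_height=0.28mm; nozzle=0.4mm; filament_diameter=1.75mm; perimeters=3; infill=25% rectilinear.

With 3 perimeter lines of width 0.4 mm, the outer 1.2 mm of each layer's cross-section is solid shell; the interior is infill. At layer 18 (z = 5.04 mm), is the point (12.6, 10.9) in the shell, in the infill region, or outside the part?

At z = 5.04 mm: the cube (footprint 18.5×14) is included at this height; the cube at (15.5, 2) does not reach this height (z outside [6.5, 23]); Combining (union): only the 18.5×14 cube is present, so the union is just that shape — 1 connected region. Overall, the cross-section is a single solid region. The nearest boundary edge runs (18.50, 14.00)→(0.00, 14.00); distance from the point to it = 3.10 mm. The point is inside the cross-section and 3.10 mm from the nearest boundary — more than the 1.2 mm shell width (3 × 0.4), so it's in the infill interior.

infill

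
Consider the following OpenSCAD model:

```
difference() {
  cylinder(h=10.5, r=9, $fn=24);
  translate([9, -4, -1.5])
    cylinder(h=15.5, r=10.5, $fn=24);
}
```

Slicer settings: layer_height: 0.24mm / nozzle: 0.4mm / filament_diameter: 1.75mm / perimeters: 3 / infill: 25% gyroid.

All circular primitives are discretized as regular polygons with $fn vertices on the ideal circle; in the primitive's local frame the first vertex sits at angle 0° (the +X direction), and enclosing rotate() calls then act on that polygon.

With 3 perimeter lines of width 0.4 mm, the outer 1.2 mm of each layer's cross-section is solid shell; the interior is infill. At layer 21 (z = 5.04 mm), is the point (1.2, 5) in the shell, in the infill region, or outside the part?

At z = 5.04 mm: the r=9 cylinder contributes a regular 24-gon of circumradius 9; the r=10.5 cylinder at (9, -4) contributes a regular 24-gon of circumradius 10.5; Taking the first minus the rest: starting from the r=9 cylinder, the r=10.5 cylinder at (9, -4) partially overlaps it — only the 112.12 mm² overlap (of its 342.42 mm²) is removed, clipping the outline — 1 connected region. Overall, the cross-section is a single solid region. The nearest boundary edge runs (3.75, 5.09)→(1.58, 3.42); distance from the point to it = 1.48 mm. The point is inside the cross-section and 1.48 mm from the nearest boundary — more than the 1.2 mm shell width (3 × 0.4), so it's in the infill interior.

infill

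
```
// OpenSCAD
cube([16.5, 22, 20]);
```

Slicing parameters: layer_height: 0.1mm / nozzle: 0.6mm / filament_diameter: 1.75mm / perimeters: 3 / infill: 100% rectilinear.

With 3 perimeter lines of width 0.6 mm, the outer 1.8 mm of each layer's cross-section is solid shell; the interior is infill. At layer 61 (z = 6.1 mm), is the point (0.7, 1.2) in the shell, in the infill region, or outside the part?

shell

At z = 6.1 mm: the cube (footprint 16.5×22) is included at this height. Overall, the cross-section is a single solid region. The nearest boundary edge runs (0.00, 22.00)→(0.00, 0.00); distance from the point to it = 0.70 mm. The point is inside the cross-section, 0.70 mm from the nearest boundary — within the 1.8 mm shell band (3 × 0.6).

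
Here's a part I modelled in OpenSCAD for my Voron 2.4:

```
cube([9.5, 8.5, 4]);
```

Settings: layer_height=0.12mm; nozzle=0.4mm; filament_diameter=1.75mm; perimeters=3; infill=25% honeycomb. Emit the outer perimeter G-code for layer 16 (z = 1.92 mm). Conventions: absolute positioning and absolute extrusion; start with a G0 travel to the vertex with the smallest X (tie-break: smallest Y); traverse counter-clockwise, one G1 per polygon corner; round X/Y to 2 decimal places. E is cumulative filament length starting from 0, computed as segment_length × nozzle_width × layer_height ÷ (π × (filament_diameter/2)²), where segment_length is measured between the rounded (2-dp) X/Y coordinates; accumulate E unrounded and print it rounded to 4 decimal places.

At z = 1.92 mm: the cube (footprint 9.5×8.5) is included at this height. The outline is a single polygon with 4 vertices. Extrusion per mm of travel: 0.4 × 0.12 / (π × 0.875²) = 0.019956. Accumulating E over each segment gives final E = 0.7184.

G0 X0.00 Y0.00 Z1.92
G1 X9.50 Y0.00 E0.1896
G1 X9.50 Y8.50 E0.3592
G1 X0.00 Y8.50 E0.5488
G1 X0.00 Y0.00 E0.7184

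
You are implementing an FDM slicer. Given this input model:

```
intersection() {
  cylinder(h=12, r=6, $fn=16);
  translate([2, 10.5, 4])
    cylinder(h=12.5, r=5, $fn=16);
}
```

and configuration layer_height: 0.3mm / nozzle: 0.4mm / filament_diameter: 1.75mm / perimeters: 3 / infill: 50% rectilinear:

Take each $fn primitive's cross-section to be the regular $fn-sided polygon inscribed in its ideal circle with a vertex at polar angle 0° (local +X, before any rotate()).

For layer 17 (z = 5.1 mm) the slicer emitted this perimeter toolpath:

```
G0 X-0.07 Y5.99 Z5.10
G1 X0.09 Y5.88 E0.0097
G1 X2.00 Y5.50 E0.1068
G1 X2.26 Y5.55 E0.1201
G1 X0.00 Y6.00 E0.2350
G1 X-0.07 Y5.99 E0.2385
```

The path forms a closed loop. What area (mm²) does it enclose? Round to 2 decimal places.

Apply the shoelace formula to the sequence of (X, Y) vertices; enclosed area = 0.22 mm².

0.22 mm²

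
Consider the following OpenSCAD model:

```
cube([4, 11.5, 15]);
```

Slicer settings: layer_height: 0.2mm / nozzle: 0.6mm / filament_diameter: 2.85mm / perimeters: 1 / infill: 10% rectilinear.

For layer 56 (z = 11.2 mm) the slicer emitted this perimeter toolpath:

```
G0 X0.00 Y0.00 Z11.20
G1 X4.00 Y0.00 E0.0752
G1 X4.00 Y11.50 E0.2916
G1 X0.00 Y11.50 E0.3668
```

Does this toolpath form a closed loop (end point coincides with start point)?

no

Start point (G0): (0.00, 0.00). End point (last G1): the path does not return to the start — open.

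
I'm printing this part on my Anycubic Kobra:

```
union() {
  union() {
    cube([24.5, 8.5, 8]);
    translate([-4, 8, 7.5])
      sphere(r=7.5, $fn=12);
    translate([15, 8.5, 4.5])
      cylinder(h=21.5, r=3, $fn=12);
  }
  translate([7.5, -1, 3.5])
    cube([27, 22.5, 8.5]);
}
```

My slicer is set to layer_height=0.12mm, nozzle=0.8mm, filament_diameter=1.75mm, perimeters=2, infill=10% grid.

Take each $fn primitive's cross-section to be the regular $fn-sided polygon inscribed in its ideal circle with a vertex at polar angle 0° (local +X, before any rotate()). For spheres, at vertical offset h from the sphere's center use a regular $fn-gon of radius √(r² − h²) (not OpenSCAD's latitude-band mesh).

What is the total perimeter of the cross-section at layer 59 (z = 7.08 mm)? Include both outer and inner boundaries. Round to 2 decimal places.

142.52 mm

At z = 7.08 mm: the cube is present — its section is the full 24.5×8.5 rectangle (perimeter 66.00 mm); the sphere at (-4, 8): section is a regular 12-gon, circumradius = √(r²−h²) = √(7.5²−0.42²) = 7.488 (perimeter = 2·12·7.488·sin(180°/12) = 46.51 mm); the r=3 cylinder at (15, 8.5) gives a regular 12-gon of circumradius 3 (constant along its height) (perimeter = 2·12·3.000·sin(180°/12) = 18.63 mm); Merging all regions: the regions partially overlap (shared area 29.48 mm²), so the edge portions inside another operand are dropped and the merged outline is re-measured after clipping — boundary = 97.84 mm; the 27×22.5 cube at (7.5, -1) contributes its full rectangle (perimeter 99.00 mm); Taking the union: the regions partially overlap (shared area 158.00 mm²), so the edge portions inside another operand are dropped and the merged outline is re-measured after clipping — boundary = 142.52 mm. Overall, the cross-section is a single solid region. Total boundary length (outer) = 142.52 mm.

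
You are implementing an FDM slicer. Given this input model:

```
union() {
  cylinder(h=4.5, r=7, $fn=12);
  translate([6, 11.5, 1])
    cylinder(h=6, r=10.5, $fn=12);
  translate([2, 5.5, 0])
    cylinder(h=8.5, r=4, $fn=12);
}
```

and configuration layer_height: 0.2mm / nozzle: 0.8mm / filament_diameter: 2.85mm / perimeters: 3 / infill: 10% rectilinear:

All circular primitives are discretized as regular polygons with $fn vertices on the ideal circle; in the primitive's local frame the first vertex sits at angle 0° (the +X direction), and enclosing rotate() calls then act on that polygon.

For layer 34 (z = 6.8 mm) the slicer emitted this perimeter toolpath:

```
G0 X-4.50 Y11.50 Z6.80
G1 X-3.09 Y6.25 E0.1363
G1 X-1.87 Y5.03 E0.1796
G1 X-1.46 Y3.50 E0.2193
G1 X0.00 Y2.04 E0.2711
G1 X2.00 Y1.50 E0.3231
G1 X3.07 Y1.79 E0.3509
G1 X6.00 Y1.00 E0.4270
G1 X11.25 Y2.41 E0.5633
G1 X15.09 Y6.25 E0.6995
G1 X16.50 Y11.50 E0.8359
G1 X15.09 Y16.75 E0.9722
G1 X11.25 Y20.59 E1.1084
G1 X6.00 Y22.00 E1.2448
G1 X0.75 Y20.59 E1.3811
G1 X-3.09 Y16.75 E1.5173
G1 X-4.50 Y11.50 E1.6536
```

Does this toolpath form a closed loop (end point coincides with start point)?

Start point (G0): (-4.50, 11.50). End point (last G1): the path returns to the start — closed.

yes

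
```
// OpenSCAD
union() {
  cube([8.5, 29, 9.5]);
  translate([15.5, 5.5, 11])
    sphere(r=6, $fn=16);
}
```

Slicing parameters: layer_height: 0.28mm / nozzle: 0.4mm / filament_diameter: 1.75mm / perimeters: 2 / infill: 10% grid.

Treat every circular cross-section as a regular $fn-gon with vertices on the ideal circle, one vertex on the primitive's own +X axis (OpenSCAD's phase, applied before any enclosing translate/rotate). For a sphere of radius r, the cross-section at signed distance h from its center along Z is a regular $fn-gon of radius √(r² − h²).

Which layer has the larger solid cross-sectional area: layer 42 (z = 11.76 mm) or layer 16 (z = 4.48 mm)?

layer 16 (z = 4.48 mm)

Layer 42 (z = 11.76): the cube is not intersected at this z (z outside [0, 9.5]); the sphere at (15.5, 5.5): section is a regular 16-gon, circumradius = √(r²−h²) = √(6²−0.76²) = 5.952 (area = (16/2)·5.952²·sin(360°/16) = 108.44 mm²); Merging all regions: only the r=6 sphere at (15.5, 5.5) is present, so the union is just that shape — area = 108.44 mm². So its area = 108.44 mm². Layer 16 (z = 4.48): the cube (footprint 8.5×29) is included at this height (area 246.50 mm²); the sphere at (15.5, 5.5) is absent (|z−center|=6.520 > r=6); Taking the union: only the 8.5×29 cube is present, so the union is just that shape — area = 246.50 mm². So its area = 246.50 mm². Layer 16 is larger (246.50 vs 108.44 mm²).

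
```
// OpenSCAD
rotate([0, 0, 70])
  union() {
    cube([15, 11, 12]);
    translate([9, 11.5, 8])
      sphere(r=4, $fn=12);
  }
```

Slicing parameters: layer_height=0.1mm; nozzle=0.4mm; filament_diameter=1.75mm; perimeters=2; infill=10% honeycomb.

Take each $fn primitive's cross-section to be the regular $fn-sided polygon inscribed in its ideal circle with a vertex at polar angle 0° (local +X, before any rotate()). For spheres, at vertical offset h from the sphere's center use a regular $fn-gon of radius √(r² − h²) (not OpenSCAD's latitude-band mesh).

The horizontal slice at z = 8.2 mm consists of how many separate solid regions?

At z = 8.2 mm: the cube (footprint 15×11) is included at this height; the r=4 sphere at (9, 11.5) slices to a regular 12-gon of circumradius 3.995 (√(r²−h²) with h=0.2 from center); Merging all regions: the regions partially overlap (shared area 20.01 mm²), so overlapping operands fuse into one piece — 1 connected region; (whole slice rotated 70° about Z — lengths, areas and connectivity unchanged). The result has 1 disconnected region.

1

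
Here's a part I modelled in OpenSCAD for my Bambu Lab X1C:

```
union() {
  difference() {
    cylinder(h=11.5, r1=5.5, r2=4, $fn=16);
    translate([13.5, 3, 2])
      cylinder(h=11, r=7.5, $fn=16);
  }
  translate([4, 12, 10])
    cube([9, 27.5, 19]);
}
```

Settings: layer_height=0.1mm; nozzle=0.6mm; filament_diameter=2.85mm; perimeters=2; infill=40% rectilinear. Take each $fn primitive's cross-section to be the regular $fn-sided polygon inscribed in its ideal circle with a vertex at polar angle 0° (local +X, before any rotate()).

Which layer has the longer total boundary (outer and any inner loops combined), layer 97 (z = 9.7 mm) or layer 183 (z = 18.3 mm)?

layer 183 (z = 18.3 mm)

Layer 97 (z = 9.7): the cone contributes a regular 16-gon of circumradius 4.235 (interpolated between r1=5.5 and r2=4 at t=0.843) (perimeter = 2·16·4.235·sin(180°/16) = 26.44 mm); the r=7.5 cylinder at (13.5, 3) gives a regular 16-gon of circumradius 7.5 (constant along its height) (perimeter = 2·16·7.500·sin(180°/16) = 46.82 mm); Taking the first minus the rest: starting from the cone, the r=7.5 cylinder at (13.5, 3) misses the remaining region (no effect) — boundary = 26.44 mm; the cube at (4, 12) is absent (z outside [10, 29]); Merging all regions: only the result so far is present, so the union is just that shape — boundary = 26.44 mm. So its perimeter = 26.44 mm. Layer 183 (z = 18.3): the cone is absent (z outside [0, 11.5]); the cylinder at (13.5, 3) does not reach this height (z outside [2, 13]); Subtracting the remaining from the first: the first operand is absent here, so nothing remains; the cube at (4, 12) is present — its section is the full 9×27.5 rectangle (perimeter 73.00 mm); Merging all regions: only the 9×27.5 cube at (4, 12) is present, so the union is just that shape — boundary = 73.00 mm. So its perimeter = 73.00 mm. Layer 183 is larger (73.00 vs 26.44 mm).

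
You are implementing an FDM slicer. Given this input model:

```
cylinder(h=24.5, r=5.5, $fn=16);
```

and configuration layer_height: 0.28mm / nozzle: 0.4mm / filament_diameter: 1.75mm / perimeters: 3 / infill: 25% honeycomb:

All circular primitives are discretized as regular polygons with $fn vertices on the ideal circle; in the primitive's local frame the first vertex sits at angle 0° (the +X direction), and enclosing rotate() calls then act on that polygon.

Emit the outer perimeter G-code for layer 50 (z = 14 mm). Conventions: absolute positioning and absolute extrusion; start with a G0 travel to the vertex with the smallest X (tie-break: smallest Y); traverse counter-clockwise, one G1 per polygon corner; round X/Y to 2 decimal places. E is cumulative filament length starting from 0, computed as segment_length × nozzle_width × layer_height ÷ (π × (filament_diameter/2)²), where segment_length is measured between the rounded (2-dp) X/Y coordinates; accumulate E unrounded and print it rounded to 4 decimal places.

G0 X-5.50 Y0.00 Z14.00
G1 X-5.08 Y-2.10 E0.0997
G1 X-3.89 Y-3.89 E0.1998
G1 X-2.10 Y-5.08 E0.2999
G1 X0.00 Y-5.50 E0.3996
G1 X2.10 Y-5.08 E0.4993
G1 X3.89 Y-3.89 E0.5994
G1 X5.08 Y-2.10 E0.6995
G1 X5.50 Y0.00 E0.7992
G1 X5.08 Y2.10 E0.8990
G1 X3.89 Y3.89 E0.9990
G1 X2.10 Y5.08 E1.0991
G1 X0.00 Y5.50 E1.1989
G1 X-2.10 Y5.08 E1.2986
G1 X-3.89 Y3.89 E1.3987
G1 X-5.08 Y2.10 E1.4988
G1 X-5.50 Y0.00 E1.5985

At z = 14 mm: the r=5.5 cylinder contributes a regular 16-gon of circumradius 5.5. The outline is a single polygon with 16 vertices. Extrusion per mm of travel: 0.4 × 0.28 / (π × 0.875²) = 0.046564. Accumulating E over each segment gives final E = 1.5985.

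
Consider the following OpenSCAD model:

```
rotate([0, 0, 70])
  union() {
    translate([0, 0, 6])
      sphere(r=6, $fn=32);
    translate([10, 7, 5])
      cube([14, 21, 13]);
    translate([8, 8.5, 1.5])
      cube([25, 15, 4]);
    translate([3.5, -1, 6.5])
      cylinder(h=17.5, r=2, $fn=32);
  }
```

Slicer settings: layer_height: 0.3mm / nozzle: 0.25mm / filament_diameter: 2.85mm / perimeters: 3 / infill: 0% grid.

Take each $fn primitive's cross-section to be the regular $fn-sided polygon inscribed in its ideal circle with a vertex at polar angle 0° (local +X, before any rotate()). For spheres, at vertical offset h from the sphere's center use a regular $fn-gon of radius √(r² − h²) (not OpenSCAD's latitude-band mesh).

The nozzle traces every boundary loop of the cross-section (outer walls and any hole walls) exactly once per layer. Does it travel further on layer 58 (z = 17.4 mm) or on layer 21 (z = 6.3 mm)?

Layer 58 (z = 17.4): the sphere is not intersected at this z (|z−center|=11.400 > r=6); the cube at (10, 7) is present — its section is the full 14×21 rectangle (perimeter 70.00 mm); the cube at (8, 8.5) is not intersected at this z (z outside [1.5, 5.5]); the r=2 cylinder at (3.5, -1) gives a regular 32-gon of circumradius 2 (constant along its height) (perimeter = 2·32·2.000·sin(180°/32) = 12.55 mm); Combining (union): the 2 present regions are separate (no shared area or edge), so areas and boundary lengths simply add and each stays a separate island — boundary = 82.55 mm; (whole slice rotated 70° about Z — lengths, areas and connectivity unchanged). So its perimeter = 82.55 mm. Layer 21 (z = 6.3): the r=6 sphere slices to a regular 32-gon of circumradius 5.992 (√(r²−h²) with h=0.3 from center) (perimeter = 2·32·5.992·sin(180°/32) = 37.59 mm); the 14×21 cube at (10, 7) contributes its full rectangle (perimeter 70.00 mm); the cube at (8, 8.5) is absent (z outside [1.5, 5.5]); the cylinder at (3.5, -1) is not intersected at this z (z outside [6.5, 24]); Merging all regions: the 2 present regions are separate (no shared area or edge), so areas and boundary lengths simply add and each stays a separate island — boundary = 107.59 mm; (whole slice rotated 70° about Z — lengths, areas and connectivity unchanged). So its perimeter = 107.59 mm. Layer 21 is larger (107.59 vs 82.55 mm).

layer 21 (z = 6.3 mm)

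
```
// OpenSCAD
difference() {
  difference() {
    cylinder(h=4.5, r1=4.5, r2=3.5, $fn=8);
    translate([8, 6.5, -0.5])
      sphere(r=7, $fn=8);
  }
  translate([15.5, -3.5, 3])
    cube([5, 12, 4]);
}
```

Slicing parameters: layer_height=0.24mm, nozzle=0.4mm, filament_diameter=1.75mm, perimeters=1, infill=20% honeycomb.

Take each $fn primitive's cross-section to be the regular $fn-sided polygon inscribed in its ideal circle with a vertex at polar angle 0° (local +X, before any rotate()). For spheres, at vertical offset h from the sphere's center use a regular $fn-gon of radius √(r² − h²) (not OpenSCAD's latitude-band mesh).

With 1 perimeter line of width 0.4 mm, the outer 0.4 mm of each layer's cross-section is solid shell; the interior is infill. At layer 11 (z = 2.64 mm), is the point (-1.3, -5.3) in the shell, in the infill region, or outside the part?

At z = 2.64 mm: the cone (r1=4.5→r2=3.5) has section circumradius 3.913 here — a regular 8-gon; the r=7 sphere at (8, 6.5) slices to a regular 8-gon of circumradius 6.256 (√(r²−h²) with h=3.14 from center); After the difference (first − rest): starting from the cone, the r=7 sphere at (8, 6.5) misses the remaining region (no effect) — 1 connected region; the cube at (15.5, -3.5) is not intersected at this z (z outside [3, 7]); After the difference (first − rest): none of the subtracted shapes is present at this height, so the result so far is unchanged — 1 connected region. Overall, the cross-section is a single solid region. The nearest boundary edge runs (-0.00, -3.91)→(-2.77, -2.77); distance from the point to it = 1.78 mm. The point is not inside any of the regions above, so it lies outside the cross-section (1.78 mm from the nearest boundary).

outside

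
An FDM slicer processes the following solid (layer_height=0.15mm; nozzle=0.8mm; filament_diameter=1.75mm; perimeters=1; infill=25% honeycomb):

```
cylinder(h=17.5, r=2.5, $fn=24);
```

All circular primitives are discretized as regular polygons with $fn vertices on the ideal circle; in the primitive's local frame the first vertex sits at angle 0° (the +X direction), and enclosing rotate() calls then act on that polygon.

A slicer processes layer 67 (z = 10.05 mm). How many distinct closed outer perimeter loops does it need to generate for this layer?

1

At z = 10.05 mm: the r=2.5 cylinder gives a regular 24-gon of circumradius 2.5 (constant along its height). The result has 1 disconnected region.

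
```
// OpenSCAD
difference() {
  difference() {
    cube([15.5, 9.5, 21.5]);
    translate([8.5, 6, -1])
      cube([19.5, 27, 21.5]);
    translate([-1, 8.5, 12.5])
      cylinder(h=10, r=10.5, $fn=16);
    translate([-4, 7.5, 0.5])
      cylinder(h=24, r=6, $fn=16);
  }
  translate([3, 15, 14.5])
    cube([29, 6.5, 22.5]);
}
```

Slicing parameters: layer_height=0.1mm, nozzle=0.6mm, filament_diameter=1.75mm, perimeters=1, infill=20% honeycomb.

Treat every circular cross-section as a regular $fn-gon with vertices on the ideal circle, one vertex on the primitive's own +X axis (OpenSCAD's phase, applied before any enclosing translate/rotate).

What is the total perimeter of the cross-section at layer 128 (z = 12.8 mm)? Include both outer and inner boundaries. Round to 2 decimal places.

30.76 mm

At z = 12.8 mm: the cube is present — its section is the full 15.5×9.5 rectangle (perimeter 50.00 mm); the 19.5×27 cube at (8.5, 6) contributes its full rectangle (perimeter 93.00 mm); the cylinder at (-1, 8.5): section is a regular 16-gon, circumradius r=10.5 (perimeter = 2·16·10.500·sin(180°/16) = 65.55 mm); the r=6 cylinder at (-4, 7.5) gives a regular 16-gon of circumradius 6 (constant along its height) (perimeter = 2·16·6.000·sin(180°/16) = 37.46 mm); After the difference (first − rest): starting from the 15.5×9.5 cube, the 19.5×27 cube at (8.5, 6) partially overlaps it — only the 24.50 mm² overlap (of its 526.50 mm²) is removed, clipping the outline; the r=10.5 cylinder at (-1, 8.5) partially overlaps it — only the 74.99 mm² overlap (of its 337.53 mm²) is removed, clipping the outline; the r=6 cylinder at (-4, 7.5) misses the remaining region (no effect) — boundary = 30.76 mm; the cube at (3, 15) is not intersected at this z (z outside [14.5, 37]); After the difference (first − rest): none of the subtracted shapes is present at this height, so the result so far is unchanged — boundary = 30.76 mm. Overall, the cross-section is a single solid region. Total boundary length (outer) = 30.76 mm.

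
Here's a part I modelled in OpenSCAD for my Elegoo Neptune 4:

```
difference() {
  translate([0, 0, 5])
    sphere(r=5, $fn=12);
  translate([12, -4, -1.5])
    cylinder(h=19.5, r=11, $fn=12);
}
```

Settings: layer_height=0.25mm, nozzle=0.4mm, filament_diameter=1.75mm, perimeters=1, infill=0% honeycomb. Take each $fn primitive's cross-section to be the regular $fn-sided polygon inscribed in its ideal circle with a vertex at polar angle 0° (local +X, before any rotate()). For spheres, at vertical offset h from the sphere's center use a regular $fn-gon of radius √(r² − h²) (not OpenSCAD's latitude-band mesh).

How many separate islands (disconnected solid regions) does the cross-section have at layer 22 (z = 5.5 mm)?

At z = 5.5 mm: the r=5 sphere contributes a regular 12-gon of circumradius √(5²−0.5²) = 4.975; the r=11 cylinder at (12, -4) gives a regular 12-gon of circumradius 11 (constant along its height); After the difference (first − rest): starting from the r=5 sphere, the r=11 cylinder at (12, -4) partially overlaps it — only the 16.90 mm² overlap (of its 363.00 mm²) is removed, clipping the outline — 1 connected region. Overall, the cross-section is a single solid region. Island count = 1.

1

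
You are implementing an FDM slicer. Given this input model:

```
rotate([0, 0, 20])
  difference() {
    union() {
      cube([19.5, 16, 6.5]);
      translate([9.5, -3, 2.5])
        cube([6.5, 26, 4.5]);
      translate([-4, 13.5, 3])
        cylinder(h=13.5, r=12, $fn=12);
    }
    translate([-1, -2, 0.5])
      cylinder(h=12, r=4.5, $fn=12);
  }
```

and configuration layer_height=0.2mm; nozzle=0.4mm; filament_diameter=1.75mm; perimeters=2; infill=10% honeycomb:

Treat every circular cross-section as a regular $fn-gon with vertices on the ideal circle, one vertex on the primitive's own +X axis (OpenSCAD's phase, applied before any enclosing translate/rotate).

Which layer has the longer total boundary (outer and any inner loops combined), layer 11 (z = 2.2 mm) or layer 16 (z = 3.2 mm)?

layer 16 (z = 3.2 mm)

Layer 11 (z = 2.2): the cube is present — its section is the full 19.5×16 rectangle (perimeter 71.00 mm); the cube at (9.5, -3) does not reach this height (z outside [2.5, 7]); the cylinder at (-4, 13.5) is not intersected at this z (z outside [3, 16.5]); Combining (union): only the 19.5×16 cube is present, so the union is just that shape — boundary = 71.00 mm; the r=4.5 cylinder at (-1, -2) contributes a regular 12-gon of circumradius 4.5 (perimeter = 2·12·4.500·sin(180°/12) = 27.95 mm); Taking the first minus the rest: starting from the result so far, the r=4.5 cylinder at (-1, -2) partially overlaps it — only the 4.36 mm² overlap (of its 60.75 mm²) is removed, clipping the outline — boundary = 69.69 mm; (rotated 20° about Z; rotation is an isometry so areas/perimeters/island counts are preserved). So its perimeter = 69.69 mm. Layer 16 (z = 3.2): the 19.5×16 cube contributes its full rectangle (perimeter 71.00 mm); the 6.5×26 cube at (9.5, -3) contributes its full rectangle (perimeter 65.00 mm); the cylinder at (-4, 13.5): section is a regular 12-gon, circumradius r=12 (perimeter = 2·12·12.000·sin(180°/12) = 74.54 mm); Combining (union): the regions partially overlap (shared area 185.31 mm²), so the edge portions inside another operand are dropped and the merged outline is re-measured after clipping — boundary = 127.70 mm; the r=4.5 cylinder at (-1, -2) gives a regular 12-gon of circumradius 4.5 (constant along its height) (perimeter = 2·12·4.500·sin(180°/12) = 27.95 mm); Taking the first minus the rest: starting from the result so far, the r=4.5 cylinder at (-1, -2) partially overlaps it — only the 4.86 mm² overlap (of its 60.75 mm²) is removed, clipping the outline — boundary = 126.49 mm; (whole slice rotated 20° about Z — lengths, areas and connectivity unchanged). So its perimeter = 126.49 mm. Layer 16 is larger (126.49 vs 69.69 mm).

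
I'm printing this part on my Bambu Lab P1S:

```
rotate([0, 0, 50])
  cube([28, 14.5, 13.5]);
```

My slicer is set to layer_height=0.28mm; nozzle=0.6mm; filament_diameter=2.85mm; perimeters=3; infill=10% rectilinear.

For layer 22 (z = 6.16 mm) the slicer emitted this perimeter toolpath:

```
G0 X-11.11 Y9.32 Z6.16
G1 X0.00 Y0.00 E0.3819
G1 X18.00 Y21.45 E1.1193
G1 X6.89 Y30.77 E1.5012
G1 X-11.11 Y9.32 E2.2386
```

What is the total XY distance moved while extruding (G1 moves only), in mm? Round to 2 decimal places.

Sum the Euclidean lengths of each G1 segment: total = 85.01 mm.

85.01 mm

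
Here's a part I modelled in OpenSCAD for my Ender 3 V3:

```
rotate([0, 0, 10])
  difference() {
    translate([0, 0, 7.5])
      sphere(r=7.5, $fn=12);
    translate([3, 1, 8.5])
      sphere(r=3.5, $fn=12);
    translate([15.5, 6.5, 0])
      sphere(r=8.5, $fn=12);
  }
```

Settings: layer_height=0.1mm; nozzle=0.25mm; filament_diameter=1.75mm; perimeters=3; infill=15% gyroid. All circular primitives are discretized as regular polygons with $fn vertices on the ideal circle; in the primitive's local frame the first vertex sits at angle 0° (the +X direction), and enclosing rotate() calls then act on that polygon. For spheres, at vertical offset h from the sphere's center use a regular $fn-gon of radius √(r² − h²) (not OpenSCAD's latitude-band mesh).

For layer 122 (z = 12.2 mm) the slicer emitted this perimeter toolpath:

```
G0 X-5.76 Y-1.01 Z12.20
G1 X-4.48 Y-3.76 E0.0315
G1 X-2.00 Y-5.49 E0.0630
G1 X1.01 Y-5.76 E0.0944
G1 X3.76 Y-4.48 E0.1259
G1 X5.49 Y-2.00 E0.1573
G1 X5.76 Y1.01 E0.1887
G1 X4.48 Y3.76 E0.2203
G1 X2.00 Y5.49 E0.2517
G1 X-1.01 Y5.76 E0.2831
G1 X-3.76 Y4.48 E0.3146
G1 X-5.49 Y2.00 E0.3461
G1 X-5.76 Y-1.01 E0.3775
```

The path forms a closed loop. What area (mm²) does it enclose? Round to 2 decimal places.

Apply the shoelace formula to the sequence of (X, Y) vertices; enclosed area = 102.55 mm².

102.55 mm²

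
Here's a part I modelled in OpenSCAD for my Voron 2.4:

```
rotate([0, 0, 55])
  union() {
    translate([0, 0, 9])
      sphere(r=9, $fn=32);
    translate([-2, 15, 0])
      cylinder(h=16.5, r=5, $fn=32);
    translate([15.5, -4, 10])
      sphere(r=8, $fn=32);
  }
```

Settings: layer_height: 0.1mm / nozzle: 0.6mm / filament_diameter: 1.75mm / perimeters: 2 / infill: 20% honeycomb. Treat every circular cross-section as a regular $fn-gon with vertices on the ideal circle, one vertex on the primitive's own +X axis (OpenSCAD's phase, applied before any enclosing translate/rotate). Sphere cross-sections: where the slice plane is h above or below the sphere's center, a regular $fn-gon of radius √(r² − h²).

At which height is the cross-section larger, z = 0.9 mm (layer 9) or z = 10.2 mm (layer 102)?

Layer 9 (z = 0.9): the r=9 sphere slices to a regular 32-gon of circumradius 3.923 (√(r²−h²) with h=8.1 from center) (area = (32/2)·3.923²·sin(360°/32) = 48.04 mm²); the r=5 cylinder at (-2, 15) contributes a regular 32-gon of circumradius 5 (area = (32/2)·5.000²·sin(360°/32) = 78.04 mm²); the sphere at (15.5, -4) is absent (|z−center|=9.100 > r=8); Taking the union: the 2 present regions are separate (no shared area or edge), so areas and boundary lengths simply add and each stays a separate island — area = 126.08 mm²; (rotated 55° about Z; rotation is an isometry so areas/perimeters/island counts are preserved). So its area = 126.08 mm². Layer 102 (z = 10.2): the sphere: section is a regular 32-gon, circumradius = √(r²−h²) = √(9²−1.2²) = 8.920 (area = (32/2)·8.920²·sin(360°/32) = 248.34 mm²); the cylinder at (-2, 15): section is a regular 32-gon, circumradius r=5 (area = (32/2)·5.000²·sin(360°/32) = 78.04 mm²); the r=8 sphere at (15.5, -4) contributes a regular 32-gon of circumradius √(8²−0.2²) = 7.997 (area = (32/2)·7.997²·sin(360°/32) = 199.65 mm²); Combining (union): the regions partially overlap — summed areas 526.03 mm² minus the doubly-counted overlap 3.03 mm² gives 522.99 mm² — area = 522.99 mm²; (rotated 55° about Z; rotation is an isometry so areas/perimeters/island counts are preserved). So its area = 522.99 mm². Layer 102 is larger (522.99 vs 126.08 mm²).

layer 102 (z = 10.2 mm)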